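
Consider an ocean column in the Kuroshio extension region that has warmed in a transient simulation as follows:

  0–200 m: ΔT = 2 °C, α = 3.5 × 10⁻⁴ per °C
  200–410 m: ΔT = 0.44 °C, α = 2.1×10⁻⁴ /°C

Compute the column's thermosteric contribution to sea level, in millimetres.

159 mm of thermosteric rise

200 × 2 × 3.5×10⁻⁴ = 0.14000 m
2.1×10⁻⁴ × 0.44 × 210 = 0.019404 m
Δh = 0.14000 + 0.019404 = 0.159404 m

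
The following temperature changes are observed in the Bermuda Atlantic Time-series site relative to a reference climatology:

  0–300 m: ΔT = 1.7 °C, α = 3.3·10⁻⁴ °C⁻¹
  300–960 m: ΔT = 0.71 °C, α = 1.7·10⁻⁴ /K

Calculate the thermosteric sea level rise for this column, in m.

0–300 m: 3.3×10⁻⁴ × 300 × 1.7 = 0.16830 m
Layer 2: 660 × 1.7×10⁻⁴ × 0.71 = 0.079662 m
Δh = 0.16830 + 0.079662 = 0.247962 m

0.25 m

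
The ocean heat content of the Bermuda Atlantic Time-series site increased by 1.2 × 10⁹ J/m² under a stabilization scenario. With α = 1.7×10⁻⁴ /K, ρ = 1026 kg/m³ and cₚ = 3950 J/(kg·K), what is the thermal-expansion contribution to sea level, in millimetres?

Δh = αQ/(ρcₚ) = 1.7×10⁻⁴ × 1.2×10⁹ / (1026 × 3950) ≈ 0.050337 m

Δh = 50.3 mm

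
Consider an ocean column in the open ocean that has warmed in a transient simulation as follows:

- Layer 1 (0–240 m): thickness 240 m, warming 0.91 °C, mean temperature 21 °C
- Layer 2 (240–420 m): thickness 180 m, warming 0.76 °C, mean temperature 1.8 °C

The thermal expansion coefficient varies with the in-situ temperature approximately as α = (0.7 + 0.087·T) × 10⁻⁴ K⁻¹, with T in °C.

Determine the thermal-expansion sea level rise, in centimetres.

about 6.69 cm

Layer 1: α = (0.7 + 0.087×21)×10⁻⁴ = 2.527×10⁻⁴ K⁻¹
Layer 2: α = (0.7 + 0.087×1.8)×10⁻⁴ = 0.8566×10⁻⁴ K⁻¹
Layer 1: 2.527×10⁻⁴ × 0.91 × 240 = 0.05518968 m
240–420 m: 0.8566×10⁻⁴ × 180 × 0.76 = 0.011718288 m
Δh = 0.05518968 + 0.011718288 = 0.066907968 m ≈ 6.69 cm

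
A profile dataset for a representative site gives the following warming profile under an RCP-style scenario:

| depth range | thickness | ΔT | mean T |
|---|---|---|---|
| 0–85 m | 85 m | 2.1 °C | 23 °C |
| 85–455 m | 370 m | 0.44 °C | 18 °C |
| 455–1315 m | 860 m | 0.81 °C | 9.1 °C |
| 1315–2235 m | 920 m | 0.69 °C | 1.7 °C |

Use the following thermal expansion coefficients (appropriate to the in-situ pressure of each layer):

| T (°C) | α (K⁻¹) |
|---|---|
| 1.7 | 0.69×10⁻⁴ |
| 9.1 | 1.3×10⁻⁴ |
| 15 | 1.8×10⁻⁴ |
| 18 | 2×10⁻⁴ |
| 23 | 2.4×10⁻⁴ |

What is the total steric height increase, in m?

Layer 1 at 23 °C → α = 2.4×10⁻⁴ K⁻¹
Layer 2 at 18 °C → α = 2×10⁻⁴ K⁻¹
Layer 3 at 9.1 °C → α = 1.3×10⁻⁴ K⁻¹
Layer 4 at 1.7 °C → α = 0.69×10⁻⁴ K⁻¹
2.1 × 2.4×10⁻⁴ × 85 = 0.04284 m
Layer 2: 0.44 × 370 × 2×10⁻⁴ = 0.03256 m
1.3×10⁻⁴ × 860 × 0.81 = 0.090558 m
1315–2235 m: 920 × 0.69×10⁻⁴ × 0.69 = 0.0438012 m
Δh = 0.04284 + 0.03256 + 0.090558 + 0.0438012 = 0.2097592 m

0.210 m of thermosteric rise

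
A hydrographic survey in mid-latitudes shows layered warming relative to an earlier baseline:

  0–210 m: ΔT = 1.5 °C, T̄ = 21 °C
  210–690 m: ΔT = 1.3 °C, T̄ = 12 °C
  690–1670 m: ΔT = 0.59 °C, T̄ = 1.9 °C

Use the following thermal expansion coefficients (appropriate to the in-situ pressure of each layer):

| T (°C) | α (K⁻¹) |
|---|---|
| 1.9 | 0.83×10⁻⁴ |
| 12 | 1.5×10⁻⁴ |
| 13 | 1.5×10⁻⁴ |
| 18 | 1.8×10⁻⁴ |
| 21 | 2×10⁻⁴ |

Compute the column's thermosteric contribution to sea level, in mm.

Δh = 205 mm

Layer 1 at 21 °C → α = 2×10⁻⁴ K⁻¹
Layer 2 at 12 °C → α = 1.5×10⁻⁴ K⁻¹
Layer 3 at 1.9 °C → α = 0.83×10⁻⁴ K⁻¹
0–210 m: 2×10⁻⁴ × 210 × 1.5 = 0.06300 m
480 × 1.5×10⁻⁴ × 1.3 = 0.09360 m
980 × 0.83×10⁻⁴ × 0.59 = 0.0479906 m
Δh = 0.06300 + 0.09360 + 0.0479906 = 0.2045906 m ≈ 205 mm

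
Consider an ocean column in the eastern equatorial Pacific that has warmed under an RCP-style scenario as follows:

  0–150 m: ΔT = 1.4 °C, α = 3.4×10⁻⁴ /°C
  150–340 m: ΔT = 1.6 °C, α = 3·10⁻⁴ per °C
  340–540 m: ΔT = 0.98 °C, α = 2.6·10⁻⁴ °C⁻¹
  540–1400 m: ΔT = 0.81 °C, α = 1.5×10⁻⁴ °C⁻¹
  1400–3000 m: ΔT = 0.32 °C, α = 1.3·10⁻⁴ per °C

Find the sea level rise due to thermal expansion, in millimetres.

1.4 × 3.4×10⁻⁴ × 150 = 0.07140 m
Layer 2: 3×10⁻⁴ × 1.6 × 190 = 0.09120 m
200 × 0.98 × 2.6×10⁻⁴ = 0.05096 m
0.81 × 1.5×10⁻⁴ × 860 = 0.10449 m
1400–3000 m: 1.3×10⁻⁴ × 1600 × 0.32 = 0.06656 m
Δh = 0.07140 + 0.09120 + 0.05096 + 0.10449 + 0.06656 = 0.38461 m

about 380 mm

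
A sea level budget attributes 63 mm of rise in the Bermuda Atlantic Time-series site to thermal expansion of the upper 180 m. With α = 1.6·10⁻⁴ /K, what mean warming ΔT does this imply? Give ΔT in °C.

ΔT ≈ 2.2 °C

ΔT = Δh/(αH) = 0.063 / (1.6×10⁻⁴ × 180) ≈ 2.188 °C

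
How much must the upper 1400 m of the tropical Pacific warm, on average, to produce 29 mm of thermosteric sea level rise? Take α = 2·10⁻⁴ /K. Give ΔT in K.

ΔT = Δh/(αH) = 0.029 / (2×10⁻⁴ × 1400) ≈ 0.1036 K

about 0.104 K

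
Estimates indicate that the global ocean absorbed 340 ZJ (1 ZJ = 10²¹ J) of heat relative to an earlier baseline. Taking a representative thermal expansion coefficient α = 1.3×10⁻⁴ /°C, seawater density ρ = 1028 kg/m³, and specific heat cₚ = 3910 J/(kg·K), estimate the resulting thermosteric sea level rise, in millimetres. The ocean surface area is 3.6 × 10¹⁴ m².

30.5 mm

Per unit area: Q = 340×10²¹ / (3.6×10¹⁴) ≈ 9.444×10⁸ J/m²
Δh = αQ/(ρcₚ) = 1.3×10⁻⁴ × 9.444×10⁸ / (1028 × 3910) ≈ 0.030544 m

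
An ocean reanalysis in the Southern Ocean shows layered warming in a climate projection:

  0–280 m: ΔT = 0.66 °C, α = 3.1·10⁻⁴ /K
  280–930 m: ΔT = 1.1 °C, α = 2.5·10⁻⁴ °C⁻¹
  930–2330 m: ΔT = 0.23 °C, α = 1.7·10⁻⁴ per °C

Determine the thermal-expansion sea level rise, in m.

0.291 m of thermosteric rise

0.66 × 280 × 3.1×10⁻⁴ = 0.057288 m
2.5×10⁻⁴ × 650 × 1.1 = 0.17875 m
Layer 3: 1400 × 0.23 × 1.7×10⁻⁴ = 0.05474 m
Δh = 0.057288 + 0.17875 + 0.05474 = 0.290778 m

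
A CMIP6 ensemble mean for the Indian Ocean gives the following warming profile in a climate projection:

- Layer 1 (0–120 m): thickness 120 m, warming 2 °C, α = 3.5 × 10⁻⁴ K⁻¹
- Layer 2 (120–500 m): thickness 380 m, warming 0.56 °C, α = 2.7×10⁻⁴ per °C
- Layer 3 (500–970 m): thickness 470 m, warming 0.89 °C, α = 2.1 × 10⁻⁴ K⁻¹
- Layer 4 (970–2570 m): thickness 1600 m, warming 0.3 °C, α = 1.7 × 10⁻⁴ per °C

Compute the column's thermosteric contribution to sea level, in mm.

2 × 3.5×10⁻⁴ × 120 = 0.08400 m
120–500 m: 0.56 × 380 × 2.7×10⁻⁴ = 0.057456 m
2.1×10⁻⁴ × 470 × 0.89 = 0.087843 m
1600 × 0.3 × 1.7×10⁻⁴ = 0.08160 m
Δh = 0.08400 + 0.057456 + 0.087843 + 0.08160 = 0.310899 m

310 mm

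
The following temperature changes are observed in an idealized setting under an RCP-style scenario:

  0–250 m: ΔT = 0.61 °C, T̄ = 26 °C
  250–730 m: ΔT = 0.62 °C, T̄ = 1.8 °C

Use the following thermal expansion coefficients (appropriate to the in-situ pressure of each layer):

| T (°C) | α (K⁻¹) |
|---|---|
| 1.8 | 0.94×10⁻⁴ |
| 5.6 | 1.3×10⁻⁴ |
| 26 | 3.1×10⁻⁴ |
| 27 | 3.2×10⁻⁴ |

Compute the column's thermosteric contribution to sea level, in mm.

Layer 1 at 26 °C → α = 3.1×10⁻⁴ K⁻¹
Layer 2 at 1.8 °C → α = 0.94×10⁻⁴ K⁻¹
0–250 m: 0.61 × 3.1×10⁻⁴ × 250 = 0.047275 m
Layer 2: 480 × 0.94×10⁻⁴ × 0.62 = 0.0279744 m
Δh = 0.047275 + 0.0279744 = 0.0752494 m ≈ 75 mm

about 75 mm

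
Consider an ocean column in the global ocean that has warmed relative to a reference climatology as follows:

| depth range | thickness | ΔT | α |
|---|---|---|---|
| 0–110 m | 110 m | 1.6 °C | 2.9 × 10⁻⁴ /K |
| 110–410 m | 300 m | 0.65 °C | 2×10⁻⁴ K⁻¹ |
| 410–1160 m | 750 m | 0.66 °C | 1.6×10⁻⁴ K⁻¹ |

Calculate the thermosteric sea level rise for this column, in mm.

169 mm of thermosteric rise

0–110 m: 2.9×10⁻⁴ × 1.6 × 110 = 0.05104 m
Layer 2: 2×10⁻⁴ × 0.65 × 300 = 0.03900 m
410–1160 m: 1.6×10⁻⁴ × 0.66 × 750 = 0.07920 m
Δh = 0.05104 + 0.03900 + 0.07920 = 0.16924 m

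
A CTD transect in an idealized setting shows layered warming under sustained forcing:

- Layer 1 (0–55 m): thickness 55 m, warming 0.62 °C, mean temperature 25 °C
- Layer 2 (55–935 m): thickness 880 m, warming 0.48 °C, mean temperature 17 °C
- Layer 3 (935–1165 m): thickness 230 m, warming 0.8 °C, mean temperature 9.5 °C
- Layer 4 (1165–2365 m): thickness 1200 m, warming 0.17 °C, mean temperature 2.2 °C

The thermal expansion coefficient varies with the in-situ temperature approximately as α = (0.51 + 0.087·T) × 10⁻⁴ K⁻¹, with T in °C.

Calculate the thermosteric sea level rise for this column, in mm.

130 mm of thermosteric rise

Layer 1: α = (0.51 + 0.087×25)×10⁻⁴ = 2.685×10⁻⁴ K⁻¹
Layer 2: α = (0.51 + 0.087×17)×10⁻⁴ = 1.989×10⁻⁴ K⁻¹
Layer 3: α = (0.51 + 0.087×9.5)×10⁻⁴ = 1.3365×10⁻⁴ K⁻¹
Layer 4: α = (0.51 + 0.087×2.2)×10⁻⁴ = 0.7014×10⁻⁴ K⁻¹
0–55 m: 0.62 × 55 × 2.685×10⁻⁴ = 0.00915585 m
55–935 m: 0.48 × 1.989×10⁻⁴ × 880 = 0.08401536 m
935–1165 m: 0.8 × 230 × 1.3365×10⁻⁴ = 0.0245916 m
1200 × 0.17 × 0.7014×10⁻⁴ = 0.01430856 m
Δh = 0.00915585 + 0.08401536 + 0.0245916 + 0.01430856 = 0.13207137 m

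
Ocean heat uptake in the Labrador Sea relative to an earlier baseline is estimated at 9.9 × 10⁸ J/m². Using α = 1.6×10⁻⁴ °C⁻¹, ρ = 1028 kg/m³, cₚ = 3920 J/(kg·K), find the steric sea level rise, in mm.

39.3 mm

Δh = αQ/(ρcₚ) = 1.6×10⁻⁴ × 9.9×10⁸ / (1028 × 3920) ≈ 0.039308 m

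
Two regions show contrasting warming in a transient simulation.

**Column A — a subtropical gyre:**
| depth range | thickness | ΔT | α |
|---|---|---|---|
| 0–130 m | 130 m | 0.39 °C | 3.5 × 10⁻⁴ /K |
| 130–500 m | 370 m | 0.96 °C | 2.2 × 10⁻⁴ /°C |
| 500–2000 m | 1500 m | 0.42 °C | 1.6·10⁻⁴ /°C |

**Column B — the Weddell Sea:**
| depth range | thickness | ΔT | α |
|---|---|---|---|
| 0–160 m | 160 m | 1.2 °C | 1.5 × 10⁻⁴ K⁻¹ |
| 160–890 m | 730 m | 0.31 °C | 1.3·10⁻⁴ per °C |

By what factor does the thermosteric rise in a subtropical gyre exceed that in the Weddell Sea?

A Layer 1: 3.5×10⁻⁴ × 130 × 0.39 = 0.017745 m
A 2.2×10⁻⁴ × 370 × 0.96 = 0.078144 m
A 1500 × 1.6×10⁻⁴ × 0.42 = 0.10080 m
A total: 0.196689 m
B 0–160 m: 1.5×10⁻⁴ × 1.2 × 160 = 0.02880 m
B Layer 2: 0.31 × 730 × 1.3×10⁻⁴ = 0.029419 m
B total: 0.058219 m
Ratio: 0.196689 / 0.058219 ≈ 3.378

a factor of 3.38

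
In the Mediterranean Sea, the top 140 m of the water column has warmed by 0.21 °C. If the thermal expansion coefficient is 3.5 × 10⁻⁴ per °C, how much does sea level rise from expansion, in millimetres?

Δh ≈ 10 mm

Δh = αΔT·H = 3.5×10⁻⁴ × 0.21 × 140 = 0.01029 m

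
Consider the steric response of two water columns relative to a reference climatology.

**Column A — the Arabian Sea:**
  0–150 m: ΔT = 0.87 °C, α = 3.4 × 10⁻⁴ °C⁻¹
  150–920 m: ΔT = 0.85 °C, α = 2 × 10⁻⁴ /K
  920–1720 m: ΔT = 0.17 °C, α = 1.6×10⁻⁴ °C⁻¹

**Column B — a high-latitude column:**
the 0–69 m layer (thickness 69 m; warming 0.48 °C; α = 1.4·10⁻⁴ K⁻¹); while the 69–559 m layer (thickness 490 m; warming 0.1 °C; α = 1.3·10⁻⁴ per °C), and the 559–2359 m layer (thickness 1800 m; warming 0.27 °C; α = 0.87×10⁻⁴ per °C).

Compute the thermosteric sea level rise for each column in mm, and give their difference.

A: 200 mm; B: 53 mm; difference 140 mm

A 0–150 m: 0.87 × 150 × 3.4×10⁻⁴ = 0.04437 m
A 150–920 m: 0.85 × 2×10⁻⁴ × 770 = 0.13090 m
A 920–1720 m: 0.17 × 1.6×10⁻⁴ × 800 = 0.02176 m
A total: 0.19703 m
B 0–69 m: 1.4×10⁻⁴ × 0.48 × 69 = 0.0046368 m
B 69–559 m: 490 × 1.3×10⁻⁴ × 0.1 = 0.00637 m
B 0.27 × 0.87×10⁻⁴ × 1800 = 0.042282 m
B total: 0.0532888 m
Difference: 0.19703 − 0.0532888 = 0.1437412 m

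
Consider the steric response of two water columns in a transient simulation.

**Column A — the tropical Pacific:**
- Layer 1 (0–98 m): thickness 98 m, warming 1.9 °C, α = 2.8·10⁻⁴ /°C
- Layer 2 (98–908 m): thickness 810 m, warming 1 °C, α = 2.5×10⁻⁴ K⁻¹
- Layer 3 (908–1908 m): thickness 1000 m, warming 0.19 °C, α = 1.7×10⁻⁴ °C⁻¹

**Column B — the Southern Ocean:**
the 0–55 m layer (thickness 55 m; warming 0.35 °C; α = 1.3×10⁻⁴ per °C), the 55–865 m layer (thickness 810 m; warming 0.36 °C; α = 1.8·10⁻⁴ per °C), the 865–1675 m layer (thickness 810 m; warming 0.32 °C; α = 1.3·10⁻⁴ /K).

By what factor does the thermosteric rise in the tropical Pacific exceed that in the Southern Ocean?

3.24

A Layer 1: 2.8×10⁻⁴ × 98 × 1.9 = 0.052136 m
A Layer 2: 810 × 2.5×10⁻⁴ × 1 = 0.20250 m
A Layer 3: 1000 × 1.7×10⁻⁴ × 0.19 = 0.03230 m
A total: 0.286936 m
B 0–55 m: 55 × 0.35 × 1.3×10⁻⁴ = 0.0025025 m
B 1.8×10⁻⁴ × 810 × 0.36 = 0.052488 m
B 865–1675 m: 1.3×10⁻⁴ × 810 × 0.32 = 0.033696 m
B total: 0.0886865 m
Ratio: 0.286936 / 0.0886865 ≈ 3.235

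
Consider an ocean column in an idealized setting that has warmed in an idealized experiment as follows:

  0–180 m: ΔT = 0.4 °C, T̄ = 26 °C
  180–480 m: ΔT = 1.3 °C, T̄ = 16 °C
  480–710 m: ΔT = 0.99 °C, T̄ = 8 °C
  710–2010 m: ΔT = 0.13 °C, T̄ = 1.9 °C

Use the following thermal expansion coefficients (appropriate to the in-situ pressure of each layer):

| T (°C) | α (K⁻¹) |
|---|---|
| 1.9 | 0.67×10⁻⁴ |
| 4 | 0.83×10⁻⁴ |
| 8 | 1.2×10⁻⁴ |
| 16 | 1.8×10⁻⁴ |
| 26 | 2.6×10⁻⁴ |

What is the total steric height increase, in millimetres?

Layer 1 at 26 °C → α = 2.6×10⁻⁴ K⁻¹
Layer 2 at 16 °C → α = 1.8×10⁻⁴ K⁻¹
Layer 3 at 8 °C → α = 1.2×10⁻⁴ K⁻¹
Layer 4 at 1.9 °C → α = 0.67×10⁻⁴ K⁻¹
0–180 m: 180 × 2.6×10⁻⁴ × 0.4 = 0.01872 m
180–480 m: 1.8×10⁻⁴ × 1.3 × 300 = 0.07020 m
480–710 m: 1.2×10⁻⁴ × 230 × 0.99 = 0.027324 m
1300 × 0.67×10⁻⁴ × 0.13 = 0.011323 m
Δh = 0.01872 + 0.07020 + 0.027324 + 0.011323 = 0.127567 m

Δh ≈ 128 mm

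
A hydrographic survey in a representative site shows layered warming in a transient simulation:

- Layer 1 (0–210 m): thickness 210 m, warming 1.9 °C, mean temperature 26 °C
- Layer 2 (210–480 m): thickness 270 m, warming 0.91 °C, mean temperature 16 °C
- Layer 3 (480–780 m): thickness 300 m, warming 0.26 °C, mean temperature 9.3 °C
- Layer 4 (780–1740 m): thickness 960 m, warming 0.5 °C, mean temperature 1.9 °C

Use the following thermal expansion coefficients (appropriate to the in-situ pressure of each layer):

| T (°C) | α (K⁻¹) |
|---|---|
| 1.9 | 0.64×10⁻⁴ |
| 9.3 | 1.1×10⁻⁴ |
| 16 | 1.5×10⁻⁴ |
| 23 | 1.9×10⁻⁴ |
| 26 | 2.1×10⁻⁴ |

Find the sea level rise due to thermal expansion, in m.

0.160 m

Layer 1 at 26 °C → α = 2.1×10⁻⁴ K⁻¹
Layer 2 at 16 °C → α = 1.5×10⁻⁴ K⁻¹
Layer 3 at 9.3 °C → α = 1.1×10⁻⁴ K⁻¹
Layer 4 at 1.9 °C → α = 0.64×10⁻⁴ K⁻¹
Layer 1: 210 × 1.9 × 2.1×10⁻⁴ = 0.08379 m
210–480 m: 270 × 0.91 × 1.5×10⁻⁴ = 0.036855 m
Layer 3: 300 × 0.26 × 1.1×10⁻⁴ = 0.00858 m
0.64×10⁻⁴ × 960 × 0.5 = 0.03072 m
Δh = 0.08379 + 0.036855 + 0.00858 + 0.03072 = 0.159945 m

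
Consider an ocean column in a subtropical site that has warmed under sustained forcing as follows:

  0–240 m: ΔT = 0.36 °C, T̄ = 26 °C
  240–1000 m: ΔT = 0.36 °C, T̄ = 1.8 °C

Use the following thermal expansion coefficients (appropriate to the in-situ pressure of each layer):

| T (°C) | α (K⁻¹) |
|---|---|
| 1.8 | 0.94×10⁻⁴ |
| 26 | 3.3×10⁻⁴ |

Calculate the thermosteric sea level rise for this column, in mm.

about 54 mm

Layer 1 at 26 °C → α = 3.3×10⁻⁴ K⁻¹
Layer 2 at 1.8 °C → α = 0.94×10⁻⁴ K⁻¹
240 × 0.36 × 3.3×10⁻⁴ = 0.028512 m
0.94×10⁻⁴ × 760 × 0.36 = 0.0257184 m
Δh = 0.028512 + 0.0257184 = 0.0542304 m ≈ 54 mm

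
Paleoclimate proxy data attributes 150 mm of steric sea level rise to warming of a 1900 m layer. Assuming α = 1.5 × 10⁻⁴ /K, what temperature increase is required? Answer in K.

ΔT = Δh/(αH) = 0.15 / (1.5×10⁻⁴ × 1900) ≈ 0.5263 K

ΔT ≈ 0.526 K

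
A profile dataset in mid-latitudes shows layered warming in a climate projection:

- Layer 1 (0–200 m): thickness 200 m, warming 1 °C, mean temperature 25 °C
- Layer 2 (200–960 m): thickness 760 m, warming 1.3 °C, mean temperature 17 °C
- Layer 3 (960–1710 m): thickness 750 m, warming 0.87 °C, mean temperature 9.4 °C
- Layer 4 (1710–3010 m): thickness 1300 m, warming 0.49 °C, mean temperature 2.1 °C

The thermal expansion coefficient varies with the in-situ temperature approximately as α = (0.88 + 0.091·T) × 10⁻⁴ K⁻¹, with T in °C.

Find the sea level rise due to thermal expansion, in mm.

Δh = 480 mm

Layer 1: α = (0.88 + 0.091×25)×10⁻⁴ = 3.155×10⁻⁴ K⁻¹
Layer 2: α = (0.88 + 0.091×17)×10⁻⁴ = 2.427×10⁻⁴ K⁻¹
Layer 3: α = (0.88 + 0.091×9.4)×10⁻⁴ = 1.7354×10⁻⁴ K⁻¹
Layer 4: α = (0.88 + 0.091×2.1)×10⁻⁴ = 1.0711×10⁻⁴ K⁻¹
200 × 3.155×10⁻⁴ × 1 = 0.06310 m
Layer 2: 2.427×10⁻⁴ × 760 × 1.3 = 0.2397876 m
960–1710 m: 750 × 1.7354×10⁻⁴ × 0.87 = 0.11323485 m
1710–3010 m: 0.49 × 1.0711×10⁻⁴ × 1300 = 0.06822907 m
Δh = 0.06310 + 0.2397876 + 0.11323485 + 0.06822907 = 0.48435152 m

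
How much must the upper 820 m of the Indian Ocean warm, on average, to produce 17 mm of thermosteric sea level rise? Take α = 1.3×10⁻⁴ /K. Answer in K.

ΔT = Δh/(αH) = 0.017 / (1.3×10⁻⁴ × 820) ≈ 0.1595 K

about 0.16 K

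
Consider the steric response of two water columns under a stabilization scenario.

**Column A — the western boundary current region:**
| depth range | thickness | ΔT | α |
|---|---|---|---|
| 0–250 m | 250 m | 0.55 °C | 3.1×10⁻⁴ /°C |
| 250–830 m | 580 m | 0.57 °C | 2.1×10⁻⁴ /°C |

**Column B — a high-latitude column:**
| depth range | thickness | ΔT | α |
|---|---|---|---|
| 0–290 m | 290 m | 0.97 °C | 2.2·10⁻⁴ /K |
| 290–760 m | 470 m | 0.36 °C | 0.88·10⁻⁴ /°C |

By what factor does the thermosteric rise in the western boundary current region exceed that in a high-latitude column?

≈ 1.46×

A 3.1×10⁻⁴ × 250 × 0.55 = 0.042625 m
A Layer 2: 580 × 2.1×10⁻⁴ × 0.57 = 0.069426 m
A total: 0.112051 m
B 0–290 m: 2.2×10⁻⁴ × 0.97 × 290 = 0.061886 m
B 470 × 0.88×10⁻⁴ × 0.36 = 0.0148896 m
B total: 0.0767756 m
Ratio: 0.112051 / 0.0767756 ≈ 1.459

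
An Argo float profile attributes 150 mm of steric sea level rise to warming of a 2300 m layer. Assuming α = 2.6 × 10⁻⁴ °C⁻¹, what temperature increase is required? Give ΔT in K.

ΔT = Δh/(αH) = 0.15 / (2.6×10⁻⁴ × 2300) ≈ 0.2508 K

about 0.25 K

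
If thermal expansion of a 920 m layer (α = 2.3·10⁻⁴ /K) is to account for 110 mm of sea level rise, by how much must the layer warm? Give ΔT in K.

ΔT = Δh/(αH) = 0.11 / (2.3×10⁻⁴ × 920) ≈ 0.5198 K

about 0.52 K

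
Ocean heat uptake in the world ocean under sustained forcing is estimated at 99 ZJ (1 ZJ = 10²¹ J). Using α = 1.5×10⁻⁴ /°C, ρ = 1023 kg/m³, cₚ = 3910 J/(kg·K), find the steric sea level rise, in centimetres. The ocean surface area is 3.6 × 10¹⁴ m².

Δh ≈ 1.0 cm

Per unit area: Q = 99×10²¹ / (3.6×10¹⁴) = 2.75×10⁸ J/m²
Δh = αQ/(ρcₚ) = 1.5×10⁻⁴ × 2.75×10⁸ / (1023 × 3910) ≈ 0.010313 m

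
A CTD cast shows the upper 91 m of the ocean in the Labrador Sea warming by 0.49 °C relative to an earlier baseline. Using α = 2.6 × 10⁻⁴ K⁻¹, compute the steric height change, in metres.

Δh = αΔT·H = 2.6×10⁻⁴ × 0.49 × 91 = 0.0115934 m

0.012 m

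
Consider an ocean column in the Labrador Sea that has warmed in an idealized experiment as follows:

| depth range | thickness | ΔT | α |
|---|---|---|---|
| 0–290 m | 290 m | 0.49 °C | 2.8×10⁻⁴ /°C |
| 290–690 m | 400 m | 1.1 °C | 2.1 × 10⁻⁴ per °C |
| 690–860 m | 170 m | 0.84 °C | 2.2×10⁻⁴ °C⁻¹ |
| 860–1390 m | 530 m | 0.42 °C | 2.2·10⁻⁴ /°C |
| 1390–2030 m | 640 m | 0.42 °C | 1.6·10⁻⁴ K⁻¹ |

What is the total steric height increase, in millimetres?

0–290 m: 2.8×10⁻⁴ × 290 × 0.49 = 0.039788 m
290–690 m: 2.1×10⁻⁴ × 400 × 1.1 = 0.09240 m
Layer 3: 0.84 × 2.2×10⁻⁴ × 170 = 0.031416 m
Layer 4: 0.42 × 2.2×10⁻⁴ × 530 = 0.048972 m
0.42 × 640 × 1.6×10⁻⁴ = 0.043008 m
Δh = 0.039788 + 0.09240 + 0.031416 + 0.048972 + 0.043008 = 0.255584 m

256 mm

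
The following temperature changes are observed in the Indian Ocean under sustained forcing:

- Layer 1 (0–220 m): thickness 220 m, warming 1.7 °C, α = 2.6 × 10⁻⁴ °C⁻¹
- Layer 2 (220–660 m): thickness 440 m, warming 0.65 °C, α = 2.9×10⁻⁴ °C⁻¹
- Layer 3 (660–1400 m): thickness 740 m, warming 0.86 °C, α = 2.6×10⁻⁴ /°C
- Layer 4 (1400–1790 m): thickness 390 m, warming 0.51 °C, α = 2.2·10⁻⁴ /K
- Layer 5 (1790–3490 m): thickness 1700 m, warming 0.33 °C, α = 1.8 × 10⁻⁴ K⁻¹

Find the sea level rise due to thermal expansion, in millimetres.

about 490 mm

Layer 1: 220 × 2.6×10⁻⁴ × 1.7 = 0.09724 m
220–660 m: 2.9×10⁻⁴ × 440 × 0.65 = 0.08294 m
660–1400 m: 740 × 0.86 × 2.6×10⁻⁴ = 0.165464 m
1400–1790 m: 390 × 0.51 × 2.2×10⁻⁴ = 0.043758 m
1790–3490 m: 1.8×10⁻⁴ × 0.33 × 1700 = 0.10098 m
Δh = 0.09724 + 0.08294 + 0.165464 + 0.043758 + 0.10098 = 0.490382 m ≈ 490 mm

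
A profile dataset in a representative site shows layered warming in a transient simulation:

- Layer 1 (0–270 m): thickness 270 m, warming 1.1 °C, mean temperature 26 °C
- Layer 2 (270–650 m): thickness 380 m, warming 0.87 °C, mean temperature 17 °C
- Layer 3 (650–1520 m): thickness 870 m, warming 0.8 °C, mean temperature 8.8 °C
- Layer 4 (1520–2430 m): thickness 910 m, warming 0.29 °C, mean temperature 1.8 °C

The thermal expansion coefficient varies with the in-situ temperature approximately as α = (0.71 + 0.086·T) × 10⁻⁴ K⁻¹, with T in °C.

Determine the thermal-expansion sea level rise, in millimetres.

280 mm of thermosteric rise

Layer 1: α = (0.71 + 0.086×26)×10⁻⁴ = 2.946×10⁻⁴ K⁻¹
Layer 2: α = (0.71 + 0.086×17)×10⁻⁴ = 2.172×10⁻⁴ K⁻¹
Layer 3: α = (0.71 + 0.086×8.8)×10⁻⁴ = 1.4668×10⁻⁴ K⁻¹
Layer 4: α = (0.71 + 0.086×1.8)×10⁻⁴ = 0.8648×10⁻⁴ K⁻¹
Layer 1: 2.946×10⁻⁴ × 1.1 × 270 = 0.0874962 m
0.87 × 380 × 2.172×10⁻⁴ = 0.07180632 m
0.8 × 1.4668×10⁻⁴ × 870 = 0.10208928 m
0.29 × 0.8648×10⁻⁴ × 910 = 0.022822072 m
Δh = 0.0874962 + 0.07180632 + 0.10208928 + 0.022822072 = 0.284213872 m ≈ 280 mm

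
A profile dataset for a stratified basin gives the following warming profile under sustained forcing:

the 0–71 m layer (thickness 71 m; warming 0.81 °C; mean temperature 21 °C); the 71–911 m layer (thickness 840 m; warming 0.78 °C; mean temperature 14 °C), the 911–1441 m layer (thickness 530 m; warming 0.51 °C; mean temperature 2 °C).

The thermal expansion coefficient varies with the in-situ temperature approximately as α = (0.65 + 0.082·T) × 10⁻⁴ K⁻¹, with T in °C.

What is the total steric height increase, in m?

Δh ≈ 0.153 m

Layer 1: α = (0.65 + 0.082×21)×10⁻⁴ = 2.372×10⁻⁴ K⁻¹
Layer 2: α = (0.65 + 0.082×14)×10⁻⁴ = 1.798×10⁻⁴ K⁻¹
Layer 3: α = (0.65 + 0.082×2)×10⁻⁴ = 0.814×10⁻⁴ K⁻¹
2.372×10⁻⁴ × 0.81 × 71 = 0.013641372 m
0.78 × 1.798×10⁻⁴ × 840 = 0.11780496 m
Layer 3: 0.814×10⁻⁴ × 0.51 × 530 = 0.02200242 m
Δh = 0.013641372 + 0.11780496 + 0.02200242 = 0.153448752 m ≈ 0.153 m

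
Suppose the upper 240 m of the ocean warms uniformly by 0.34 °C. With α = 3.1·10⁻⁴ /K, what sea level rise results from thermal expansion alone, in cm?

Δh = αΔT·H = 3.1×10⁻⁴ × 0.34 × 240 = 0.025296 m

Δh = 2.5 cm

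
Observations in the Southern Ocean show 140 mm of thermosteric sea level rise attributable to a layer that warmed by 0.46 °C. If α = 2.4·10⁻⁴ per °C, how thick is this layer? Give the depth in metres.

H ≈ 1270 m

H = Δh/(αΔT) = 0.14 / (2.4×10⁻⁴ × 0.46) ≈ 1268 m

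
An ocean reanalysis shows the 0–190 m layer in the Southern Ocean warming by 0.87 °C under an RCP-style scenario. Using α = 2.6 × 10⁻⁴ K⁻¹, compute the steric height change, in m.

Δh = αΔT·H = 2.6×10⁻⁴ × 0.87 × 190 = 0.042978 m

Δh = 0.043 m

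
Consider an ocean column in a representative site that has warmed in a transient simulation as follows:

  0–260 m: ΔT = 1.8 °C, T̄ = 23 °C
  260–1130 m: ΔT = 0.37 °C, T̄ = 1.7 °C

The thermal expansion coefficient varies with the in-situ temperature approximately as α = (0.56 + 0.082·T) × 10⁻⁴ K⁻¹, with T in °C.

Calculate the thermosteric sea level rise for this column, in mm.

Layer 1: α = (0.56 + 0.082×23)×10⁻⁴ = 2.446×10⁻⁴ K⁻¹
Layer 2: α = (0.56 + 0.082×1.7)×10⁻⁴ = 0.6994×10⁻⁴ K⁻¹
Layer 1: 260 × 1.8 × 2.446×10⁻⁴ = 0.1144728 m
260–1130 m: 870 × 0.37 × 0.6994×10⁻⁴ = 0.022513686 m
Δh = 0.1144728 + 0.022513686 = 0.136986486 m

Δh = 140 mm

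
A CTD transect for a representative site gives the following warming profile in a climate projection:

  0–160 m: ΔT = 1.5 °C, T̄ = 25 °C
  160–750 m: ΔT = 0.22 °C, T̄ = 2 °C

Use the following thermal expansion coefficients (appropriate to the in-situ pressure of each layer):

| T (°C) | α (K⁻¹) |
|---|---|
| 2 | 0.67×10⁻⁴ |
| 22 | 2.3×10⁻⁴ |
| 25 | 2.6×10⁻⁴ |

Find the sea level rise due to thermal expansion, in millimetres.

about 71.1 mm

Layer 1 at 25 °C → α = 2.6×10⁻⁴ K⁻¹
Layer 2 at 2 °C → α = 0.67×10⁻⁴ K⁻¹
0–160 m: 160 × 1.5 × 2.6×10⁻⁴ = 0.06240 m
160–750 m: 0.67×10⁻⁴ × 0.22 × 590 = 0.0086966 m
Δh = 0.06240 + 0.0086966 = 0.0710966 m ≈ 71.1 mm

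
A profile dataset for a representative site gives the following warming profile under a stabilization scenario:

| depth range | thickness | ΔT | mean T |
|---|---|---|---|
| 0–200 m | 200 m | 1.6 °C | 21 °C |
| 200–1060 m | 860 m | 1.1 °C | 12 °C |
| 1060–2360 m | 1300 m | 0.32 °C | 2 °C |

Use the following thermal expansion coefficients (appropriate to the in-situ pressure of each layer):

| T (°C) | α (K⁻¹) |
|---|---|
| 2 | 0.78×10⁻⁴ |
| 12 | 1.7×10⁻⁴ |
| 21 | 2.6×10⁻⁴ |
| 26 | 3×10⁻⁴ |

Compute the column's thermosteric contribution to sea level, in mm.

Δh = 276 mm

Layer 1 at 21 °C → α = 2.6×10⁻⁴ K⁻¹
Layer 2 at 12 °C → α = 1.7×10⁻⁴ K⁻¹
Layer 3 at 2 °C → α = 0.78×10⁻⁴ K⁻¹
0–200 m: 1.6 × 200 × 2.6×10⁻⁴ = 0.08320 m
1.7×10⁻⁴ × 1.1 × 860 = 0.16082 m
1060–2360 m: 0.78×10⁻⁴ × 0.32 × 1300 = 0.032448 m
Δh = 0.08320 + 0.16082 + 0.032448 = 0.276468 m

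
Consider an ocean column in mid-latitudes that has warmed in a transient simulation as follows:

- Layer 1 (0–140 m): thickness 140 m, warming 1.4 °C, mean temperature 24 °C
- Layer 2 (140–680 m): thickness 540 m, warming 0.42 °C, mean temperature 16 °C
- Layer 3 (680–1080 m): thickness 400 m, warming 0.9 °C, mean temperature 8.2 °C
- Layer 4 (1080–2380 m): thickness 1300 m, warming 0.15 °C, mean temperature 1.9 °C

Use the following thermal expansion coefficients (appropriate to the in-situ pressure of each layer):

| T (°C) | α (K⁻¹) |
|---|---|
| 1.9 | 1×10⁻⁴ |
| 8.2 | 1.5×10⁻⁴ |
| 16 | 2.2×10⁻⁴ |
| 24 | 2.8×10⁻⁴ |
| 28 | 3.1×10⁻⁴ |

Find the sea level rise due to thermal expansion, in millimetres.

about 178 mm

Layer 1 at 24 °C → α = 2.8×10⁻⁴ K⁻¹
Layer 2 at 16 °C → α = 2.2×10⁻⁴ K⁻¹
Layer 3 at 8.2 °C → α = 1.5×10⁻⁴ K⁻¹
Layer 4 at 1.9 °C → α = 1×10⁻⁴ K⁻¹
140 × 1.4 × 2.8×10⁻⁴ = 0.05488 m
2.2×10⁻⁴ × 0.42 × 540 = 0.049896 m
680–1080 m: 0.9 × 1.5×10⁻⁴ × 400 = 0.05400 m
1080–2380 m: 0.15 × 1300 × 1×10⁻⁴ = 0.01950 m
Δh = 0.05488 + 0.049896 + 0.05400 + 0.01950 = 0.178276 m ≈ 178 mm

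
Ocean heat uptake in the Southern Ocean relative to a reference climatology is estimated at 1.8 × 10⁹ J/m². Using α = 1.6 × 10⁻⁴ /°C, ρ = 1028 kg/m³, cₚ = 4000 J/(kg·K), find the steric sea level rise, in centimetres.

7.00 cm of thermosteric rise

Δh = αQ/(ρcₚ) = 1.6×10⁻⁴ × 1.8×10⁹ / (1028 × 4000) ≈ 0.070039 m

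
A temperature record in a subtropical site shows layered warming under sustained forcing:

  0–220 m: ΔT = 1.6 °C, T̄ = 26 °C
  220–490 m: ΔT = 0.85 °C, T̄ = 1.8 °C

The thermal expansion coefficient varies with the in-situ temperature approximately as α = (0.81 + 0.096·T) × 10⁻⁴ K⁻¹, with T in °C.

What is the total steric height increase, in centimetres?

14 cm

Layer 1: α = (0.81 + 0.096×26)×10⁻⁴ = 3.306×10⁻⁴ K⁻¹
Layer 2: α = (0.81 + 0.096×1.8)×10⁻⁴ = 0.9828×10⁻⁴ K⁻¹
0–220 m: 1.6 × 220 × 3.306×10⁻⁴ = 0.1163712 m
Layer 2: 0.85 × 270 × 0.9828×10⁻⁴ = 0.02255526 m
Δh = 0.1163712 + 0.02255526 = 0.13892646 m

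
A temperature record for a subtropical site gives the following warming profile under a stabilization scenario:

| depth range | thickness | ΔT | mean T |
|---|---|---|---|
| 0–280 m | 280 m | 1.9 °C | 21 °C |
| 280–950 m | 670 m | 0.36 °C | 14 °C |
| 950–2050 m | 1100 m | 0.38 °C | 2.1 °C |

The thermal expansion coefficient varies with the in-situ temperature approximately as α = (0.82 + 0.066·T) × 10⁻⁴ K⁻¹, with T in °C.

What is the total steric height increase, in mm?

about 200 mm

Layer 1: α = (0.82 + 0.066×21)×10⁻⁴ = 2.206×10⁻⁴ K⁻¹
Layer 2: α = (0.82 + 0.066×14)×10⁻⁴ = 1.744×10⁻⁴ K⁻¹
Layer 3: α = (0.82 + 0.066×2.1)×10⁻⁴ = 0.9586×10⁻⁴ K⁻¹
0–280 m: 1.9 × 280 × 2.206×10⁻⁴ = 0.1173592 m
Layer 2: 0.36 × 1.744×10⁻⁴ × 670 = 0.04206528 m
950–2050 m: 0.9586×10⁻⁴ × 1100 × 0.38 = 0.04006948 m
Δh = 0.1173592 + 0.04206528 + 0.04006948 = 0.19949396 m ≈ 200 mm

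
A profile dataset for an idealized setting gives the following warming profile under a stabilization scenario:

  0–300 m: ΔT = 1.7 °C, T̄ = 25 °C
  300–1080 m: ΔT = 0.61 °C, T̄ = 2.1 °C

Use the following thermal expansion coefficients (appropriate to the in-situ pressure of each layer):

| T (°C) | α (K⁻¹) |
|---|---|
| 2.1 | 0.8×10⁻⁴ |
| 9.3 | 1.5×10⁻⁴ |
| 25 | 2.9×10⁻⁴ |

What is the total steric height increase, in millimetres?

Δh ≈ 190 mm

Layer 1 at 25 °C → α = 2.9×10⁻⁴ K⁻¹
Layer 2 at 2.1 °C → α = 0.8×10⁻⁴ K⁻¹
0–300 m: 2.9×10⁻⁴ × 1.7 × 300 = 0.14790 m
Layer 2: 0.8×10⁻⁴ × 780 × 0.61 = 0.038064 m
Δh = 0.14790 + 0.038064 = 0.185964 m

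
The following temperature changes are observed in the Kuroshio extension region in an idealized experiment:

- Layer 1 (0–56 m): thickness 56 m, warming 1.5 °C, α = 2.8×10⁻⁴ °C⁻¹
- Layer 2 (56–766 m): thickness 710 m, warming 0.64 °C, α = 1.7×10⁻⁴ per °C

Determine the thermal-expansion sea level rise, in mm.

about 100 mm

0–56 m: 56 × 2.8×10⁻⁴ × 1.5 = 0.02352 m
Layer 2: 710 × 1.7×10⁻⁴ × 0.64 = 0.077248 m
Δh = 0.02352 + 0.077248 = 0.100768 m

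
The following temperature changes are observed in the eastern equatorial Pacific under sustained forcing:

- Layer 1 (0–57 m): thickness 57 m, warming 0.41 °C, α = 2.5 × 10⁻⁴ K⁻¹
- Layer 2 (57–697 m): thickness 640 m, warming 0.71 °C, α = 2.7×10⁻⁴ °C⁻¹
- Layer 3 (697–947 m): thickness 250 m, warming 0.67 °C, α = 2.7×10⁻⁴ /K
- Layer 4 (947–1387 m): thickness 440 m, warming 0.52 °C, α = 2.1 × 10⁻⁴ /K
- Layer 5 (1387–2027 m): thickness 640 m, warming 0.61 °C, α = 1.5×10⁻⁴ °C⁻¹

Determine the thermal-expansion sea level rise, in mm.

Δh ≈ 280 mm

57 × 2.5×10⁻⁴ × 0.41 = 0.0058425 m
57–697 m: 640 × 2.7×10⁻⁴ × 0.71 = 0.122688 m
697–947 m: 0.67 × 2.7×10⁻⁴ × 250 = 0.045225 m
Layer 4: 440 × 2.1×10⁻⁴ × 0.52 = 0.048048 m
Layer 5: 0.61 × 640 × 1.5×10⁻⁴ = 0.05856 m
Δh = 0.0058425 + 0.122688 + 0.045225 + 0.048048 + 0.05856 = 0.2803635 m ≈ 280 mm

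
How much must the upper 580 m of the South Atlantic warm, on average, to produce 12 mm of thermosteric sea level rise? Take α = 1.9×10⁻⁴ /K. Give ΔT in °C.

ΔT ≈ 0.109 °C

ΔT = Δh/(αH) = 0.012 / (1.9×10⁻⁴ × 580) ≈ 0.1089 °C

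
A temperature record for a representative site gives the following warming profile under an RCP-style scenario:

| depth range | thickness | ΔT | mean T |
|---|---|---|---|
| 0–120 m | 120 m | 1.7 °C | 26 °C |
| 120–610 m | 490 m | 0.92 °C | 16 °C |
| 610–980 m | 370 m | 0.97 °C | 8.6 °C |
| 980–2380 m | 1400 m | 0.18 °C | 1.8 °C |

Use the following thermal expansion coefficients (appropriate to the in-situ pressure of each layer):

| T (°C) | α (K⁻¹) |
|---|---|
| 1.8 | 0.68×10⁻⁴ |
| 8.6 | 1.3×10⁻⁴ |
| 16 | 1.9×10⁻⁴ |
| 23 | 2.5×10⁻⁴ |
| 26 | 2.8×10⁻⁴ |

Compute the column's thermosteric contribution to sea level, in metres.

Layer 1 at 26 °C → α = 2.8×10⁻⁴ K⁻¹
Layer 2 at 16 °C → α = 1.9×10⁻⁴ K⁻¹
Layer 3 at 8.6 °C → α = 1.3×10⁻⁴ K⁻¹
Layer 4 at 1.8 °C → α = 0.68×10⁻⁴ K⁻¹
0–120 m: 1.7 × 120 × 2.8×10⁻⁴ = 0.05712 m
Layer 2: 0.92 × 1.9×10⁻⁴ × 490 = 0.085652 m
Layer 3: 370 × 0.97 × 1.3×10⁻⁴ = 0.046657 m
0.68×10⁻⁴ × 1400 × 0.18 = 0.017136 m
Δh = 0.05712 + 0.085652 + 0.046657 + 0.017136 = 0.206565 m

Δh = 0.207 m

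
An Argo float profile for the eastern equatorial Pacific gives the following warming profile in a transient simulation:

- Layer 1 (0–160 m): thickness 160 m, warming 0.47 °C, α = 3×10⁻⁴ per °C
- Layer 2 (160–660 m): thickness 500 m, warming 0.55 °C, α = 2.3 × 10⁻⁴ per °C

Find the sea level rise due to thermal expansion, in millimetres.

0–160 m: 160 × 0.47 × 3×10⁻⁴ = 0.02256 m
0.55 × 500 × 2.3×10⁻⁴ = 0.06325 m
Δh = 0.02256 + 0.06325 = 0.08581 m ≈ 86 mm

86 mm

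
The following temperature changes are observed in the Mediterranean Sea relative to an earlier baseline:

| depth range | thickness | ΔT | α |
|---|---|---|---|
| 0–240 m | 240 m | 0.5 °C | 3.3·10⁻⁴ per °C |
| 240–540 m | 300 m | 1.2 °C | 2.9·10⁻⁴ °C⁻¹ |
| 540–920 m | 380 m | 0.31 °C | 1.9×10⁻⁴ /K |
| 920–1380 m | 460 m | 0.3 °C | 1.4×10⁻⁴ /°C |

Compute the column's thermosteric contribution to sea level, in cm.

0–240 m: 0.5 × 240 × 3.3×10⁻⁴ = 0.03960 m
2.9×10⁻⁴ × 300 × 1.2 = 0.10440 m
Layer 3: 380 × 1.9×10⁻⁴ × 0.31 = 0.022382 m
Layer 4: 0.3 × 1.4×10⁻⁴ × 460 = 0.01932 m
Δh = 0.03960 + 0.10440 + 0.022382 + 0.01932 = 0.185702 m ≈ 18.6 cm

Δh = 18.6 cm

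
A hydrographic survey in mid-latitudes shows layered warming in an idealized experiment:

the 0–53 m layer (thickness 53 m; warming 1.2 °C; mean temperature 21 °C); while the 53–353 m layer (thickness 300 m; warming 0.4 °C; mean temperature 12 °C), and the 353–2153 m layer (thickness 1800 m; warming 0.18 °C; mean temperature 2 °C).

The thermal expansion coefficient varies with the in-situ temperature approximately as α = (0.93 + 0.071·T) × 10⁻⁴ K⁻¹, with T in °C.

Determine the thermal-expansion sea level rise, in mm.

Layer 1: α = (0.93 + 0.071×21)×10⁻⁴ = 2.421×10⁻⁴ K⁻¹
Layer 2: α = (0.93 + 0.071×12)×10⁻⁴ = 1.782×10⁻⁴ K⁻¹
Layer 3: α = (0.93 + 0.071×2)×10⁻⁴ = 1.072×10⁻⁴ K⁻¹
Layer 1: 2.421×10⁻⁴ × 53 × 1.2 = 0.01539756 m
Layer 2: 0.4 × 1.782×10⁻⁴ × 300 = 0.021384 m
Layer 3: 1800 × 0.18 × 1.072×10⁻⁴ = 0.0347328 m
Δh = 0.01539756 + 0.021384 + 0.0347328 = 0.07151436 m ≈ 71.5 mm

about 71.5 mm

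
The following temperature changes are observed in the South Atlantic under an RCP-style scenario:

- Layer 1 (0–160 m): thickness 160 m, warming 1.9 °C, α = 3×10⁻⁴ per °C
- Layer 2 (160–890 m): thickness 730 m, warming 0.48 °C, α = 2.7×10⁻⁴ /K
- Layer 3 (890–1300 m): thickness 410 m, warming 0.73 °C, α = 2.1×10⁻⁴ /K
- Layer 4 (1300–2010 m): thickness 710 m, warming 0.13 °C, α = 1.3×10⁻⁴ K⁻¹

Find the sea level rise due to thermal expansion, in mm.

Layer 1: 3×10⁻⁴ × 160 × 1.9 = 0.09120 m
160–890 m: 0.48 × 730 × 2.7×10⁻⁴ = 0.094608 m
890–1300 m: 2.1×10⁻⁴ × 0.73 × 410 = 0.062853 m
Layer 4: 710 × 1.3×10⁻⁴ × 0.13 = 0.011999 m
Δh = 0.09120 + 0.094608 + 0.062853 + 0.011999 = 0.26066 m ≈ 261 mm

about 261 mm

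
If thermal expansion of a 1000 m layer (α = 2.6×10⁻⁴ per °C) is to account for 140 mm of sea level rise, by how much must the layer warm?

about 0.54 K

ΔT = Δh/(αH) = 0.14 / (2.6×10⁻⁴ × 1000) ≈ 0.5385 K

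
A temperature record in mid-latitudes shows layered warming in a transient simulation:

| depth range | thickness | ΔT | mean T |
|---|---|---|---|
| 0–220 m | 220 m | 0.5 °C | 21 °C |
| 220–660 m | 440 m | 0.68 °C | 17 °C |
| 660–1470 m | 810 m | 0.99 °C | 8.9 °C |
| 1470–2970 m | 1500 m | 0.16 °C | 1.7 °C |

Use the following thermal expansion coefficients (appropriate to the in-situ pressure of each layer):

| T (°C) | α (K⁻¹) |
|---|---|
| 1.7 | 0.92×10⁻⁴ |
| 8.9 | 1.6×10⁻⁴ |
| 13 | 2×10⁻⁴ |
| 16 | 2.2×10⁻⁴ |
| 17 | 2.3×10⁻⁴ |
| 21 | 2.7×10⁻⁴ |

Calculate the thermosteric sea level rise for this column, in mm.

249 mm

Layer 1 at 21 °C → α = 2.7×10⁻⁴ K⁻¹
Layer 2 at 17 °C → α = 2.3×10⁻⁴ K⁻¹
Layer 3 at 8.9 °C → α = 1.6×10⁻⁴ K⁻¹
Layer 4 at 1.7 °C → α = 0.92×10⁻⁴ K⁻¹
Layer 1: 0.5 × 2.7×10⁻⁴ × 220 = 0.02970 m
440 × 0.68 × 2.3×10⁻⁴ = 0.068816 m
660–1470 m: 0.99 × 1.6×10⁻⁴ × 810 = 0.128304 m
1470–2970 m: 1500 × 0.92×10⁻⁴ × 0.16 = 0.02208 m
Δh = 0.02970 + 0.068816 + 0.128304 + 0.02208 = 0.24890 m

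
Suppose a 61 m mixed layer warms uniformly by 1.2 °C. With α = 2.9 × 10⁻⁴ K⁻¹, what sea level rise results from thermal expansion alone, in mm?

21.2 mm

Δh = αΔT·H = 2.9×10⁻⁴ × 1.2 × 61 = 0.021228 m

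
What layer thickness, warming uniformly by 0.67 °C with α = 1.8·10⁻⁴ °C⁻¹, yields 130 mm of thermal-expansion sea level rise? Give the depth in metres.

1080 m

H = Δh/(αΔT) = 0.13 / (1.8×10⁻⁴ × 0.67) ≈ 1078 m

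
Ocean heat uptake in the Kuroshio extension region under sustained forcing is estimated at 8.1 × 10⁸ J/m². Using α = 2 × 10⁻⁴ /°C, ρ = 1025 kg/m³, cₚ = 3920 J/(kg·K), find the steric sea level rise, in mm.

Δh = αQ/(ρcₚ) = 2×10⁻⁴ × 8.1×10⁸ / (1025 × 3920) ≈ 0.040319 m

40.3 mm of thermosteric rise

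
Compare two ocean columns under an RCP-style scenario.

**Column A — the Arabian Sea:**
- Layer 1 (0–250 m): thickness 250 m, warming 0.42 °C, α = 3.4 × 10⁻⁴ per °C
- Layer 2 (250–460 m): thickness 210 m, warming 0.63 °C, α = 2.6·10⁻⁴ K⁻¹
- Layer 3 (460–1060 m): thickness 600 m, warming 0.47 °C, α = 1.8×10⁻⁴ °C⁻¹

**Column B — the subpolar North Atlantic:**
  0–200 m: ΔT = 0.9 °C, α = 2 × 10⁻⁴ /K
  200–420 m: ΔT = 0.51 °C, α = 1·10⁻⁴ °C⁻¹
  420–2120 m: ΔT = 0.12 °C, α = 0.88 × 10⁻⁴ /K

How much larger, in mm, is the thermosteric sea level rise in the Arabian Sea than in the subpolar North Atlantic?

A Layer 1: 3.4×10⁻⁴ × 250 × 0.42 = 0.03570 m
A 210 × 2.6×10⁻⁴ × 0.63 = 0.034398 m
A Layer 3: 0.47 × 1.8×10⁻⁴ × 600 = 0.05076 m
A total: 0.120858 m
B 0.9 × 2×10⁻⁴ × 200 = 0.03600 m
B 200–420 m: 0.51 × 220 × 1×10⁻⁴ = 0.01122 m
B 1700 × 0.88×10⁻⁴ × 0.12 = 0.017952 m
B total: 0.065172 m
Difference: 0.120858 − 0.065172 = 0.055686 m

Δh_A − Δh_B ≈ 55.7 mm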